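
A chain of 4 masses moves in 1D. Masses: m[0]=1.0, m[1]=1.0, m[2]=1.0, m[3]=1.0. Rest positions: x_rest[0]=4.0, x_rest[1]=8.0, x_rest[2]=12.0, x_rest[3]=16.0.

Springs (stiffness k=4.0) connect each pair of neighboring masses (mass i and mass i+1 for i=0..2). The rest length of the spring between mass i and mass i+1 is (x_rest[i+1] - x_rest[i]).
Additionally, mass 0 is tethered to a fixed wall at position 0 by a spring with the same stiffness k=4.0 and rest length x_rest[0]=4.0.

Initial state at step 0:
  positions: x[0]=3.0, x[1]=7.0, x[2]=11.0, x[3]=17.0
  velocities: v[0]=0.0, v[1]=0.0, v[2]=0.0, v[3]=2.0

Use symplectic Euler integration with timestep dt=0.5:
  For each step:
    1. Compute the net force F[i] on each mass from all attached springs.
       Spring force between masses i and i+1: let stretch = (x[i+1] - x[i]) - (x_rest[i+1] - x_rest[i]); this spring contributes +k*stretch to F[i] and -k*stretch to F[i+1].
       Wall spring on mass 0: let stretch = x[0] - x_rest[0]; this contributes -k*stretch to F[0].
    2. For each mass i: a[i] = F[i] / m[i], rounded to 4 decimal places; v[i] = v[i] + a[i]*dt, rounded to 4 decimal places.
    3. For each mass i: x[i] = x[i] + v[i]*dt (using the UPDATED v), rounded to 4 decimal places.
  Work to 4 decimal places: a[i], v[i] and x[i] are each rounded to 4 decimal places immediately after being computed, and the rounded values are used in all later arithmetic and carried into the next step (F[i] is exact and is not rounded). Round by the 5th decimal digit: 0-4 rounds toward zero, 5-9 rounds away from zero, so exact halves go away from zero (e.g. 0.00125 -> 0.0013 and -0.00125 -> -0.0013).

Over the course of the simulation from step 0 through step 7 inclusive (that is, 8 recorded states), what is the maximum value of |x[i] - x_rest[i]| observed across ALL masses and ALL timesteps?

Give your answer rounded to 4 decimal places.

Answer: 2.0000

Derivation:
Step 0: x=[3.0000 7.0000 11.0000 17.0000] v=[0.0000 0.0000 0.0000 2.0000]
Step 1: x=[4.0000 7.0000 13.0000 16.0000] v=[2.0000 0.0000 4.0000 -2.0000]
Step 2: x=[4.0000 10.0000 12.0000 16.0000] v=[0.0000 6.0000 -2.0000 0.0000]
Step 3: x=[6.0000 9.0000 13.0000 16.0000] v=[4.0000 -2.0000 2.0000 0.0000]
Step 4: x=[5.0000 9.0000 13.0000 17.0000] v=[-2.0000 0.0000 0.0000 2.0000]
Step 5: x=[3.0000 9.0000 13.0000 18.0000] v=[-4.0000 0.0000 0.0000 2.0000]
Step 6: x=[4.0000 7.0000 14.0000 18.0000] v=[2.0000 -4.0000 2.0000 0.0000]
Step 7: x=[4.0000 9.0000 12.0000 18.0000] v=[0.0000 4.0000 -4.0000 0.0000]
Max displacement = 2.0000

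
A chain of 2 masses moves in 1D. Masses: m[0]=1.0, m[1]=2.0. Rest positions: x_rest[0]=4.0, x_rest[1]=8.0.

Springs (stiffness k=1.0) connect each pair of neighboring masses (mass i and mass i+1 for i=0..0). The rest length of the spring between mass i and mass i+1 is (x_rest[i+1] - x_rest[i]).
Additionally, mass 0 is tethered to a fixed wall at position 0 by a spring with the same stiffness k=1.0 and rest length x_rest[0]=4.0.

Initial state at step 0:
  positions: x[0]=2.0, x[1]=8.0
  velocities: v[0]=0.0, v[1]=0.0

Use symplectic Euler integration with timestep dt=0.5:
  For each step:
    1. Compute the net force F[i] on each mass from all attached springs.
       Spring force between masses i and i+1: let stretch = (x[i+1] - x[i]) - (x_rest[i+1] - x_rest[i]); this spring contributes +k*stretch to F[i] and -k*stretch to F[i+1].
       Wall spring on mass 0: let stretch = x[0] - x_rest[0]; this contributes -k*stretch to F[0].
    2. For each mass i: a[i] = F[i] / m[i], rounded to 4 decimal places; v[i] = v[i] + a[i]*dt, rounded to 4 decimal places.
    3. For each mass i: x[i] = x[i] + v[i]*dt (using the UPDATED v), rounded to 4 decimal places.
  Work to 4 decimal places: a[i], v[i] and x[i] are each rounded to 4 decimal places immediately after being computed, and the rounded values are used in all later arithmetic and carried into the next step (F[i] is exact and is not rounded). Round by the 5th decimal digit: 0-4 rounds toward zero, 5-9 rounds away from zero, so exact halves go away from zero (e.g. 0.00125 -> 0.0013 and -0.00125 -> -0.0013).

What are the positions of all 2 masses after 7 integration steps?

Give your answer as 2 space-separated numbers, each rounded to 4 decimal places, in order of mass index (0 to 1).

Answer: 2.3932 8.5577

Derivation:
Step 0: x=[2.0000 8.0000] v=[0.0000 0.0000]
Step 1: x=[3.0000 7.7500] v=[2.0000 -0.5000]
Step 2: x=[4.4375 7.4063] v=[2.8750 -0.6875]
Step 3: x=[5.5079 7.1915] v=[2.1407 -0.4297]
Step 4: x=[5.6222 7.2662] v=[0.2286 0.1494]
Step 5: x=[4.7420 7.6354] v=[-1.7605 0.7384]
Step 6: x=[3.3996 8.1430] v=[-2.6848 1.0151]
Step 7: x=[2.3932 8.5577] v=[-2.0129 0.8293]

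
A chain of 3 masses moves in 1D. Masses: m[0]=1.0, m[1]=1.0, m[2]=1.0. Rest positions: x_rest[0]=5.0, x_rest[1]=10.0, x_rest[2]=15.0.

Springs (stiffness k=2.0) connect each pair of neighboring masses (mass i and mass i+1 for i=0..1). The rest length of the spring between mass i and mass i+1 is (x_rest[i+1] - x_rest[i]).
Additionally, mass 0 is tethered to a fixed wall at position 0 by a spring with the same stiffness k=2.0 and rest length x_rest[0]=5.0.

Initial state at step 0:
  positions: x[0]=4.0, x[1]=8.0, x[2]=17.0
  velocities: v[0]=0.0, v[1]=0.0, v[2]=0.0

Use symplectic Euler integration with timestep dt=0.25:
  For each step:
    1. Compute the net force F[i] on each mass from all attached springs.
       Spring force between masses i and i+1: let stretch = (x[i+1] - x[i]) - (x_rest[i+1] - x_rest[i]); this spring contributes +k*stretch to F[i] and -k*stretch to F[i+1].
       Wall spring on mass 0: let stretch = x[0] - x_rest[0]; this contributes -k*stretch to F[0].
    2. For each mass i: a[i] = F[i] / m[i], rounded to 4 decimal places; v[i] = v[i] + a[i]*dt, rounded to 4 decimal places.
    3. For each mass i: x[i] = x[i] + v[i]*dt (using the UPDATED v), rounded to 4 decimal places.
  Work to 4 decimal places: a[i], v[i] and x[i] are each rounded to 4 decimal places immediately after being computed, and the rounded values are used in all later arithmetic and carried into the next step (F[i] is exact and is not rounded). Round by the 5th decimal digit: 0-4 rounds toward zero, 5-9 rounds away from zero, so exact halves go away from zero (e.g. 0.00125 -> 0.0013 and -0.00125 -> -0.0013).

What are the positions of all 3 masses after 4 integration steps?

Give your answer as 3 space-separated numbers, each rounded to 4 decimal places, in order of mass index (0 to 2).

Step 0: x=[4.0000 8.0000 17.0000] v=[0.0000 0.0000 0.0000]
Step 1: x=[4.0000 8.6250 16.5000] v=[0.0000 2.5000 -2.0000]
Step 2: x=[4.0781 9.6563 15.6406] v=[0.3125 4.1250 -3.4375]
Step 3: x=[4.3438 10.7383 14.6582] v=[1.0626 4.3281 -3.9297]
Step 4: x=[4.8658 11.5110 13.8108] v=[2.0880 3.0908 -3.3897]

Answer: 4.8658 11.5110 13.8108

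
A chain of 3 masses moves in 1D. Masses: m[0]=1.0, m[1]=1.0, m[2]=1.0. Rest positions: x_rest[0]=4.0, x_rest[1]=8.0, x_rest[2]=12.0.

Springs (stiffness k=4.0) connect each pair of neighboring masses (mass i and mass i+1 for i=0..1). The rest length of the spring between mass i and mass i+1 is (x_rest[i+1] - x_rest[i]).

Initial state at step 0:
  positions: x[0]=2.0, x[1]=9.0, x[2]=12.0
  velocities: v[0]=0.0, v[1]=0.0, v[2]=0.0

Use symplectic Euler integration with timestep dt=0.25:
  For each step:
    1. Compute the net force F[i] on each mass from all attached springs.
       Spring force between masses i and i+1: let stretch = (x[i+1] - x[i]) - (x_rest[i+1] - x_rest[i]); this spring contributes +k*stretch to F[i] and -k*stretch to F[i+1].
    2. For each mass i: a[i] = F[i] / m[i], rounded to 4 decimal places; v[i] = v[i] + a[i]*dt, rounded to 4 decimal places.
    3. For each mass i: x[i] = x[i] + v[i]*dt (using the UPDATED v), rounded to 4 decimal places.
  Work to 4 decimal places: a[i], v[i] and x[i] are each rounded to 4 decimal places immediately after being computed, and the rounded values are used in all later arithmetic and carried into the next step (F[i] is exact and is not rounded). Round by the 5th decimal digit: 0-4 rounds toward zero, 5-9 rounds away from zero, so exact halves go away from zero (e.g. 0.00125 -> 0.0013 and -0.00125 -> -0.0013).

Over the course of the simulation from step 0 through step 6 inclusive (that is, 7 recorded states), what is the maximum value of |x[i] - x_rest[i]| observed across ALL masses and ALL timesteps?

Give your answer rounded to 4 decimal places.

Answer: 2.0178

Derivation:
Step 0: x=[2.0000 9.0000 12.0000] v=[0.0000 0.0000 0.0000]
Step 1: x=[2.7500 8.0000 12.2500] v=[3.0000 -4.0000 1.0000]
Step 2: x=[3.8125 6.7500 12.4375] v=[4.2500 -5.0000 0.7500]
Step 3: x=[4.6094 6.1875 12.2031] v=[3.1875 -2.2500 -0.9375]
Step 4: x=[4.8008 6.7344 11.4648] v=[0.7656 2.1875 -2.9531]
Step 5: x=[4.4756 7.9805 10.5439] v=[-1.3008 4.9843 -3.6835]
Step 6: x=[4.0266 8.9912 9.9822] v=[-1.7959 4.0428 -2.2469]
Max displacement = 2.0178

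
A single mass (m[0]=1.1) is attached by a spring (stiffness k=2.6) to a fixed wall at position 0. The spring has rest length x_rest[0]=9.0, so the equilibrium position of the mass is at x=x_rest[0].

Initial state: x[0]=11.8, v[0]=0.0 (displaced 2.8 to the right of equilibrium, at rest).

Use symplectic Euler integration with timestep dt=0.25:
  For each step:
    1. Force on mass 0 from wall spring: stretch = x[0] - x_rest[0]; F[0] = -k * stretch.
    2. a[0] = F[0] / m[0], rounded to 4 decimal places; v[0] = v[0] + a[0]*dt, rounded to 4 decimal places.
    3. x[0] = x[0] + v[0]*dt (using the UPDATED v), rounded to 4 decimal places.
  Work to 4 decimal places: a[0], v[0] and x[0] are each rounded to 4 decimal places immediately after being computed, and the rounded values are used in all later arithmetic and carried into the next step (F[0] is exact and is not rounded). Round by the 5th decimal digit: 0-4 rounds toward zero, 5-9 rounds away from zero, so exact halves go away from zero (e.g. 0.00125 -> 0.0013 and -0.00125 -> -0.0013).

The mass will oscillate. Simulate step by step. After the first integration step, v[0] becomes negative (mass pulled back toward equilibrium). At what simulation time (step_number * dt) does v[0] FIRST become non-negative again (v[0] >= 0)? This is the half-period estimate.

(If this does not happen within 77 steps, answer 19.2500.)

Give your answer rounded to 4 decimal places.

Answer: 2.2500

Derivation:
Step 0: x=[11.8000] v=[0.0000]
Step 1: x=[11.3864] v=[-1.6546]
Step 2: x=[10.6202] v=[-3.0648]
Step 3: x=[9.6147] v=[-4.0222]
Step 4: x=[8.5184] v=[-4.3854]
Step 5: x=[7.4932] v=[-4.1008]
Step 6: x=[6.6906] v=[-3.2104]
Step 7: x=[6.2292] v=[-1.8458]
Step 8: x=[6.1771] v=[-0.2085]
Step 9: x=[6.5420] v=[1.4596]
First v>=0 after going negative at step 9, time=2.2500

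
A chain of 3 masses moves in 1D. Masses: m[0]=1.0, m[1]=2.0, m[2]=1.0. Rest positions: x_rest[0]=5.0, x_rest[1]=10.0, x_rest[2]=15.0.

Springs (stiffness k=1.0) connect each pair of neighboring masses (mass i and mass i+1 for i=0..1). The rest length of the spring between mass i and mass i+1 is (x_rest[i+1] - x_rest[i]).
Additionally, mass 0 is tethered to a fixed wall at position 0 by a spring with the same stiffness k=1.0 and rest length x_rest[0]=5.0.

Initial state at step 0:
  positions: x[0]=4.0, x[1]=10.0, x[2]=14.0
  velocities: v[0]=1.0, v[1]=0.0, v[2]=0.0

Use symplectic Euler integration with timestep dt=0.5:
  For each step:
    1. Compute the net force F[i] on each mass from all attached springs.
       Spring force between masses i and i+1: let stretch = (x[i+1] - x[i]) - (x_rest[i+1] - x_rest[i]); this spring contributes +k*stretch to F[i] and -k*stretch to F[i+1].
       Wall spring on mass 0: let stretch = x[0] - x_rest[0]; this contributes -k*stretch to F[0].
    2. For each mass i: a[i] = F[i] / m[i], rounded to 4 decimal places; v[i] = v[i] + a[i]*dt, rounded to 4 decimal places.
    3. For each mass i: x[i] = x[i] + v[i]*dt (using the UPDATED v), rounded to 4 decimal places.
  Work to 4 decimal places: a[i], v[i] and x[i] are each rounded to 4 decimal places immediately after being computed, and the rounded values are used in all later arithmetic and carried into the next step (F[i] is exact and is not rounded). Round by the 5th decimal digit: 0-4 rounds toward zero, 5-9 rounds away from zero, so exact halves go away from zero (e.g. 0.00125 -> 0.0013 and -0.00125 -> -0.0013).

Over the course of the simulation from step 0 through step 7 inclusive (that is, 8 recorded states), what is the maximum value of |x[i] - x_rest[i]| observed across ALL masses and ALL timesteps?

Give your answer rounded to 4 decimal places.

Step 0: x=[4.0000 10.0000 14.0000] v=[1.0000 0.0000 0.0000]
Step 1: x=[5.0000 9.7500 14.2500] v=[2.0000 -0.5000 0.5000]
Step 2: x=[5.9375 9.4688 14.6250] v=[1.8750 -0.5625 0.7500]
Step 3: x=[6.2735 9.3907 14.9610] v=[0.6719 -0.1563 0.6719]
Step 4: x=[5.8204 9.6192 15.1544] v=[-0.9063 0.4570 0.3868]
Step 5: x=[4.8619 10.0648 15.2140] v=[-1.9171 0.8911 0.1192]
Step 6: x=[3.9886 10.5037 15.2363] v=[-1.7466 0.8777 0.0446]
Step 7: x=[3.7469 10.7198 15.3255] v=[-0.4834 0.4321 0.1783]
Max displacement = 1.2735

Answer: 1.2735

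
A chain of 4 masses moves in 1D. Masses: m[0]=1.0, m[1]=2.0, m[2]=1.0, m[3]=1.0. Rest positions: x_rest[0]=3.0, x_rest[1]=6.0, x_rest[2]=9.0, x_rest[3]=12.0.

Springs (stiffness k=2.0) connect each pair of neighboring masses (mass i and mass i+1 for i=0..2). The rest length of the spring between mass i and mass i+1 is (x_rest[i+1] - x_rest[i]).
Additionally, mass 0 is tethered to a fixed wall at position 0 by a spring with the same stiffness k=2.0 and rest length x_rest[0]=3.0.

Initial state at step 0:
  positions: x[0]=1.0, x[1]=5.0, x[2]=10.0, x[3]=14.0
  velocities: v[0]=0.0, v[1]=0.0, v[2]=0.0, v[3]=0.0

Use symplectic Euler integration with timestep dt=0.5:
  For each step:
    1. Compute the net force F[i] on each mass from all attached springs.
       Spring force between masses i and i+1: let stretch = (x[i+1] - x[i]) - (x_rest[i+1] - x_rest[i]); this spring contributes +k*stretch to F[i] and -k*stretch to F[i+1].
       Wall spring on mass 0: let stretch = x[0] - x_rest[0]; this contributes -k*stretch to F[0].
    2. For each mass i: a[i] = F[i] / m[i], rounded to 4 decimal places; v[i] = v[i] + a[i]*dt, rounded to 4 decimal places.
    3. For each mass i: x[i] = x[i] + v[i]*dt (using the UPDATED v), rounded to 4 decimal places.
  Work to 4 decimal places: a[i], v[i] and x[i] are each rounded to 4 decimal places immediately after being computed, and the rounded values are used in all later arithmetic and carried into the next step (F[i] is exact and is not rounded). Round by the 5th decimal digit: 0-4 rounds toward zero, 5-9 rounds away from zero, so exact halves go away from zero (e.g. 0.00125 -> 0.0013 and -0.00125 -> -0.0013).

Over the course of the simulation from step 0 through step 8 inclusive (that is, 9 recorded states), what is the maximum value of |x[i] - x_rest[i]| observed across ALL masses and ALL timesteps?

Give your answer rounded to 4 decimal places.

Answer: 2.2500

Derivation:
Step 0: x=[1.0000 5.0000 10.0000 14.0000] v=[0.0000 0.0000 0.0000 0.0000]
Step 1: x=[2.5000 5.2500 9.5000 13.5000] v=[3.0000 0.5000 -1.0000 -1.0000]
Step 2: x=[4.1250 5.8750 8.8750 12.5000] v=[3.2500 1.2500 -1.2500 -2.0000]
Step 3: x=[4.5625 6.8125 8.5625 11.1875] v=[0.8750 1.8750 -0.6250 -2.6250]
Step 4: x=[3.8438 7.6250 8.6875 10.0625] v=[-1.4375 1.6250 0.2500 -2.2500]
Step 5: x=[3.0938 7.7579 8.9688 9.7500] v=[-1.5001 0.2657 0.5625 -0.6250]
Step 6: x=[3.1289 7.0275 9.0352 10.5469] v=[0.0702 -1.4609 0.1328 1.5938]
Step 7: x=[3.5489 5.8243 8.8536 12.0880] v=[0.8399 -2.4064 -0.3632 3.0821]
Step 8: x=[3.3321 4.8096 8.7746 13.5119] v=[-0.4336 -2.0295 -0.1581 2.8477]
Max displacement = 2.2500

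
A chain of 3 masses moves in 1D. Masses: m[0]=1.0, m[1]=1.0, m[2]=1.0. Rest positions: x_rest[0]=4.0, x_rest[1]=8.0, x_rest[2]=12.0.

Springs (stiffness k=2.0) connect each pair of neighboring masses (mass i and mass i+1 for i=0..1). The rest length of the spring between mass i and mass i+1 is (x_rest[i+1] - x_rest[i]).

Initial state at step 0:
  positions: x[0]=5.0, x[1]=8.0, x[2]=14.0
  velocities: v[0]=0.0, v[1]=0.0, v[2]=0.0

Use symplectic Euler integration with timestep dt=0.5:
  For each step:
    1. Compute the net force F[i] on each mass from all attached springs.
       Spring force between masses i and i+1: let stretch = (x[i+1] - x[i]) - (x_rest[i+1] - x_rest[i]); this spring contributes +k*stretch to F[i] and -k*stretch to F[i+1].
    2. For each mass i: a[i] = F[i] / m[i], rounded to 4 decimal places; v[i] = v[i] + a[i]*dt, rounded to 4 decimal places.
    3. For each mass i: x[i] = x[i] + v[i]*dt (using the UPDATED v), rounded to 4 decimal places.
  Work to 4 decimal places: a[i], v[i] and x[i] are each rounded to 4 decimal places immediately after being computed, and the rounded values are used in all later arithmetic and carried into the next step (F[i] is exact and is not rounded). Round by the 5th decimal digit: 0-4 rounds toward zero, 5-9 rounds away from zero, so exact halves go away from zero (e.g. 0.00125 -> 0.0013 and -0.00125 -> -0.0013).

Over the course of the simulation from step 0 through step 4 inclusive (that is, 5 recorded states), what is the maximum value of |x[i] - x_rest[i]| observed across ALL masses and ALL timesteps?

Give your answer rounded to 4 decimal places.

Answer: 2.2500

Derivation:
Step 0: x=[5.0000 8.0000 14.0000] v=[0.0000 0.0000 0.0000]
Step 1: x=[4.5000 9.5000 13.0000] v=[-1.0000 3.0000 -2.0000]
Step 2: x=[4.5000 10.2500 12.2500] v=[0.0000 1.5000 -1.5000]
Step 3: x=[5.3750 9.1250 12.5000] v=[1.7500 -2.2500 0.5000]
Step 4: x=[6.1250 7.8125 13.0625] v=[1.5000 -2.6250 1.1250]
Max displacement = 2.2500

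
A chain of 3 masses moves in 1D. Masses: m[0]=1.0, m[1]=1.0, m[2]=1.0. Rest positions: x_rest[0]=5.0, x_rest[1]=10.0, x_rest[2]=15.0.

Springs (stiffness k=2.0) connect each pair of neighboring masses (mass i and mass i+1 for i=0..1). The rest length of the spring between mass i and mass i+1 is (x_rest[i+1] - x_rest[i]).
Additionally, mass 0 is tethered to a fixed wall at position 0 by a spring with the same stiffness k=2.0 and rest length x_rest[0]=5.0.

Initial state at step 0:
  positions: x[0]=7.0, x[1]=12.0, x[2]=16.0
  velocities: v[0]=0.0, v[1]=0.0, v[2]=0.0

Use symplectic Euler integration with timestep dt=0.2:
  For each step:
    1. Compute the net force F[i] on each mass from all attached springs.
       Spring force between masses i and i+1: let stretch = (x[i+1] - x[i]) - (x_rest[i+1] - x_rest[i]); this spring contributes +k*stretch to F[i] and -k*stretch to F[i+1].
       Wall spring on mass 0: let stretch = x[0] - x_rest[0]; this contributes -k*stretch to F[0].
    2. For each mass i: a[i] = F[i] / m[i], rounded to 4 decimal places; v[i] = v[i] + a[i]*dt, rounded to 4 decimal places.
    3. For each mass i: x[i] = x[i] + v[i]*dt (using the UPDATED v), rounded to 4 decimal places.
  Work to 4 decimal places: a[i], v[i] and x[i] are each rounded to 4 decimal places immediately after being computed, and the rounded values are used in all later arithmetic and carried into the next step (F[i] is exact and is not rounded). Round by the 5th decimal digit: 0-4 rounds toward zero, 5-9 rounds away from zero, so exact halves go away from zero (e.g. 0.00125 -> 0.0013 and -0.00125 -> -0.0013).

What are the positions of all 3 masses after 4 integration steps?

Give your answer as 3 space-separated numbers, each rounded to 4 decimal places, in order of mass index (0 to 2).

Answer: 5.6704 11.2924 16.6186

Derivation:
Step 0: x=[7.0000 12.0000 16.0000] v=[0.0000 0.0000 0.0000]
Step 1: x=[6.8400 11.9200 16.0800] v=[-0.8000 -0.4000 0.4000]
Step 2: x=[6.5392 11.7664 16.2272] v=[-1.5040 -0.7680 0.7360]
Step 3: x=[6.1334 11.5515 16.4175] v=[-2.0288 -1.0746 0.9517]
Step 4: x=[5.6704 11.2924 16.6186] v=[-2.3149 -1.2954 1.0053]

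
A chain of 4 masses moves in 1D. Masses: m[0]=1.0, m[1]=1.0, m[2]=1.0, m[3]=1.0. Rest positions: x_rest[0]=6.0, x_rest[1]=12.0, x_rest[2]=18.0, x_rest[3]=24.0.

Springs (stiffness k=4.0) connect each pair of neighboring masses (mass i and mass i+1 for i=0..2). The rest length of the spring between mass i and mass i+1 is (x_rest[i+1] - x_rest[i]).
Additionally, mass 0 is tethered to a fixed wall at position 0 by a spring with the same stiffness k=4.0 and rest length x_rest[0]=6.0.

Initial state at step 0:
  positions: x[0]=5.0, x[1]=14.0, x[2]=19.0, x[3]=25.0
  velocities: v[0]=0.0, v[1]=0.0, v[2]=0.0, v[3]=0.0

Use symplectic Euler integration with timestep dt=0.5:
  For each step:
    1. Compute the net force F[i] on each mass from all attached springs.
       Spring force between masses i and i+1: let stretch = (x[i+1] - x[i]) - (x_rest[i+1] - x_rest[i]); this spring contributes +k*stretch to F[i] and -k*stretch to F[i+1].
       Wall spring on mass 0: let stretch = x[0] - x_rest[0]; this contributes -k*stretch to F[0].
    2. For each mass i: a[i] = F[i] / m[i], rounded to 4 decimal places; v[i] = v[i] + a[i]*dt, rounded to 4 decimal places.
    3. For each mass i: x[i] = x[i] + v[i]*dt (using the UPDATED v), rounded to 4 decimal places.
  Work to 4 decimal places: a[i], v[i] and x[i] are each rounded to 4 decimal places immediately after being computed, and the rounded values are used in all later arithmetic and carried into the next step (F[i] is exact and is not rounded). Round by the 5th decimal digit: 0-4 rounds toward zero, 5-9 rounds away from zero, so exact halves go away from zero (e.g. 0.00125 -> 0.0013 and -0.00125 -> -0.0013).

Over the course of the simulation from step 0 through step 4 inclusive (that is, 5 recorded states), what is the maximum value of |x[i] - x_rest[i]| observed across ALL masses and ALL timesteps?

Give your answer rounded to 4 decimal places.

Answer: 3.0000

Derivation:
Step 0: x=[5.0000 14.0000 19.0000 25.0000] v=[0.0000 0.0000 0.0000 0.0000]
Step 1: x=[9.0000 10.0000 20.0000 25.0000] v=[8.0000 -8.0000 2.0000 0.0000]
Step 2: x=[5.0000 15.0000 16.0000 26.0000] v=[-8.0000 10.0000 -8.0000 2.0000]
Step 3: x=[6.0000 11.0000 21.0000 23.0000] v=[2.0000 -8.0000 10.0000 -6.0000]
Step 4: x=[6.0000 12.0000 18.0000 24.0000] v=[0.0000 2.0000 -6.0000 2.0000]
Max displacement = 3.0000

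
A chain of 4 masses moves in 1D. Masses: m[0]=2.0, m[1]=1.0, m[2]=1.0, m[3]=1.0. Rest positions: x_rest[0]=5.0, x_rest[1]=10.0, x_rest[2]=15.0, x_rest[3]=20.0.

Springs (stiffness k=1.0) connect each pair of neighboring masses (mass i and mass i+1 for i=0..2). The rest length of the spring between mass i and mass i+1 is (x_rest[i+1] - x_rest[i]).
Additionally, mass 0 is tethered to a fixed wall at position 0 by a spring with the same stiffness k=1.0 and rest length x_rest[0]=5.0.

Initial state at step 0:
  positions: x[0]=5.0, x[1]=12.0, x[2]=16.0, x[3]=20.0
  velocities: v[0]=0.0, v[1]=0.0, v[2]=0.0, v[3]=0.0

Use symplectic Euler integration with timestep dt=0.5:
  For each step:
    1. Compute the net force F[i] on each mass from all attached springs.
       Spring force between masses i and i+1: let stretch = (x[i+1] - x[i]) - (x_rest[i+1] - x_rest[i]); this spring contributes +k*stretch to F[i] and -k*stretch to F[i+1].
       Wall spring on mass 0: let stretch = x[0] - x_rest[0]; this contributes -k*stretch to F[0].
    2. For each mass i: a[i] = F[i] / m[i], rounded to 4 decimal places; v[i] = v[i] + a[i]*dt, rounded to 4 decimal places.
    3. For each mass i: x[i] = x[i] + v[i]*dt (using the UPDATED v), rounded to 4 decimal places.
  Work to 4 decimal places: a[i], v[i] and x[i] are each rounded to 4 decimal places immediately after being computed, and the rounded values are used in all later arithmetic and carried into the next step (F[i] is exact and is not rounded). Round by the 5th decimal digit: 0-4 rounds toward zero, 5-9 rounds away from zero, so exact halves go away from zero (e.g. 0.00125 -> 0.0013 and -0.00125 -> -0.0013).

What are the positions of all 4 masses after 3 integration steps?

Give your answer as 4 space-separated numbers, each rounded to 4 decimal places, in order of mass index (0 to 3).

Answer: 5.8126 9.3985 15.5313 21.1719

Derivation:
Step 0: x=[5.0000 12.0000 16.0000 20.0000] v=[0.0000 0.0000 0.0000 0.0000]
Step 1: x=[5.2500 11.2500 16.0000 20.2500] v=[0.5000 -1.5000 0.0000 0.5000]
Step 2: x=[5.5938 10.1875 15.8750 20.6875] v=[0.6875 -2.1250 -0.2500 0.8750]
Step 3: x=[5.8126 9.3985 15.5313 21.1719] v=[0.4375 -1.5781 -0.6875 0.9688]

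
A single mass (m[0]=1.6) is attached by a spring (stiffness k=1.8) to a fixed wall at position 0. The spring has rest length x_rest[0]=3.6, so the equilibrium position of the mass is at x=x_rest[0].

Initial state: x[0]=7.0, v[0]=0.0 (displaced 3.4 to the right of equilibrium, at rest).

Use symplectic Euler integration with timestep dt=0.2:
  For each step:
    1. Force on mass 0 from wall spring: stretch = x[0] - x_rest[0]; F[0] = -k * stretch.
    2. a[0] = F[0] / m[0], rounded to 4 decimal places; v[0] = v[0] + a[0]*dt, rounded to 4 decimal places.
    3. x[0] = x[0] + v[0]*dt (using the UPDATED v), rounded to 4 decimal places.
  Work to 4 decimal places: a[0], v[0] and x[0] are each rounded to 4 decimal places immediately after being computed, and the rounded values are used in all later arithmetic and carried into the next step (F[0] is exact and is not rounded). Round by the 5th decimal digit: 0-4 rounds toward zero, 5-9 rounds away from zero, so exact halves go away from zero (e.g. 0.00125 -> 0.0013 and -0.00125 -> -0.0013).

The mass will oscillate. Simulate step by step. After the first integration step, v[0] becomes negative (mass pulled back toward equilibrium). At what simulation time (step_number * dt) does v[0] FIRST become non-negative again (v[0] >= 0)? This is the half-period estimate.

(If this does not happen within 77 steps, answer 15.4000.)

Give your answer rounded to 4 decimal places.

Answer: 3.0000

Derivation:
Step 0: x=[7.0000] v=[0.0000]
Step 1: x=[6.8470] v=[-0.7650]
Step 2: x=[6.5479] v=[-1.4956]
Step 3: x=[6.1161] v=[-2.1589]
Step 4: x=[5.5711] v=[-2.7250]
Step 5: x=[4.9374] v=[-3.1685]
Step 6: x=[4.2435] v=[-3.4694]
Step 7: x=[3.5207] v=[-3.6142]
Step 8: x=[2.8014] v=[-3.5964]
Step 9: x=[2.1181] v=[-3.4167]
Step 10: x=[1.5014] v=[-3.0833]
Step 11: x=[0.9792] v=[-2.6111]
Step 12: x=[0.5749] v=[-2.0214]
Step 13: x=[0.3067] v=[-1.3408]
Step 14: x=[0.1867] v=[-0.5998]
Step 15: x=[0.2203] v=[0.1682]
First v>=0 after going negative at step 15, time=3.0000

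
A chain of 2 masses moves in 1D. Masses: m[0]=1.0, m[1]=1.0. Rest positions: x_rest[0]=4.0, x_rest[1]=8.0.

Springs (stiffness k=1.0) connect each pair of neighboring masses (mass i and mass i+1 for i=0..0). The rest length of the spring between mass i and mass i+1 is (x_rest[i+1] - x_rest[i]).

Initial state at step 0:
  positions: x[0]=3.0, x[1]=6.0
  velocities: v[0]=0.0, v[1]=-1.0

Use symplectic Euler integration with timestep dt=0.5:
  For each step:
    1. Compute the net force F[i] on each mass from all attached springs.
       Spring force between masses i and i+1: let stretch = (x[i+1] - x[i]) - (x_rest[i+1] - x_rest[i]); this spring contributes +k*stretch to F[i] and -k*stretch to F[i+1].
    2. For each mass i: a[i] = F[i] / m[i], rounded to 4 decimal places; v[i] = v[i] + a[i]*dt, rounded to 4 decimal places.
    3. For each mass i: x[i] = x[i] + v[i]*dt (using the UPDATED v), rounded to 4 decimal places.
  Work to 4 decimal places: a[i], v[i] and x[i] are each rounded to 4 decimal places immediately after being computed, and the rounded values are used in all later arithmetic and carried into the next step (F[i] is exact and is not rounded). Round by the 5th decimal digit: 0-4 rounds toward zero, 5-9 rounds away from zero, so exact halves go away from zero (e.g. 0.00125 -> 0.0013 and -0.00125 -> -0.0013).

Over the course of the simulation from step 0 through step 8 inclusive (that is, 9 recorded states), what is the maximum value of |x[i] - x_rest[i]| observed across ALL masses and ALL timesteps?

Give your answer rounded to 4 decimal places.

Answer: 3.8477

Derivation:
Step 0: x=[3.0000 6.0000] v=[0.0000 -1.0000]
Step 1: x=[2.7500 5.7500] v=[-0.5000 -0.5000]
Step 2: x=[2.2500 5.7500] v=[-1.0000 0.0000]
Step 3: x=[1.6250 5.8750] v=[-1.2500 0.2500]
Step 4: x=[1.0625 5.9375] v=[-1.1250 0.1250]
Step 5: x=[0.7188 5.7813] v=[-0.6875 -0.3125]
Step 6: x=[0.6407 5.3594] v=[-0.1563 -0.8438]
Step 7: x=[0.7423 4.7578] v=[0.2031 -1.2032]
Step 8: x=[0.8478 4.1523] v=[0.2109 -1.2110]
Max displacement = 3.8477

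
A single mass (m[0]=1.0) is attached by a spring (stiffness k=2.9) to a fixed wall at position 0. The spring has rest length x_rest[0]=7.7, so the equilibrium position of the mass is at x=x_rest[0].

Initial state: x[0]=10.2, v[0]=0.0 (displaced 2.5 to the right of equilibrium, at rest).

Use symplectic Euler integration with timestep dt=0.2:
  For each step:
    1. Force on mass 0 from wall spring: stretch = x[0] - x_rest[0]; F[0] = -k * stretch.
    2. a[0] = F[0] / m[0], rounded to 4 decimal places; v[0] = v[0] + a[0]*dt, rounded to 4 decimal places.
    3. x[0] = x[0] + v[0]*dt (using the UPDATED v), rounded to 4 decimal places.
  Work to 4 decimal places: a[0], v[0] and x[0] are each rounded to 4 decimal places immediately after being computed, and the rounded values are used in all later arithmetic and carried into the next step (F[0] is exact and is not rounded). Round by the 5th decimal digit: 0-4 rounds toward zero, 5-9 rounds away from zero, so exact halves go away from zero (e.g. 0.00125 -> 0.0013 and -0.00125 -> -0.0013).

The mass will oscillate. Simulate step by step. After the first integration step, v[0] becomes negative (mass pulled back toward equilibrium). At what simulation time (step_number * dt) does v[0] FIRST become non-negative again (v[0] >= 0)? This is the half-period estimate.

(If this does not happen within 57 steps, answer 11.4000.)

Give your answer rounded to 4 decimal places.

Step 0: x=[10.2000] v=[0.0000]
Step 1: x=[9.9100] v=[-1.4500]
Step 2: x=[9.3636] v=[-2.7318]
Step 3: x=[8.6243] v=[-3.6967]
Step 4: x=[7.7777] v=[-4.2328]
Step 5: x=[6.9221] v=[-4.2779]
Step 6: x=[6.1568] v=[-3.8267]
Step 7: x=[5.5705] v=[-2.9316]
Step 8: x=[5.2312] v=[-1.6965]
Step 9: x=[5.1783] v=[-0.2646]
Step 10: x=[5.4179] v=[1.1980]
First v>=0 after going negative at step 10, time=2.0000

Answer: 2.0000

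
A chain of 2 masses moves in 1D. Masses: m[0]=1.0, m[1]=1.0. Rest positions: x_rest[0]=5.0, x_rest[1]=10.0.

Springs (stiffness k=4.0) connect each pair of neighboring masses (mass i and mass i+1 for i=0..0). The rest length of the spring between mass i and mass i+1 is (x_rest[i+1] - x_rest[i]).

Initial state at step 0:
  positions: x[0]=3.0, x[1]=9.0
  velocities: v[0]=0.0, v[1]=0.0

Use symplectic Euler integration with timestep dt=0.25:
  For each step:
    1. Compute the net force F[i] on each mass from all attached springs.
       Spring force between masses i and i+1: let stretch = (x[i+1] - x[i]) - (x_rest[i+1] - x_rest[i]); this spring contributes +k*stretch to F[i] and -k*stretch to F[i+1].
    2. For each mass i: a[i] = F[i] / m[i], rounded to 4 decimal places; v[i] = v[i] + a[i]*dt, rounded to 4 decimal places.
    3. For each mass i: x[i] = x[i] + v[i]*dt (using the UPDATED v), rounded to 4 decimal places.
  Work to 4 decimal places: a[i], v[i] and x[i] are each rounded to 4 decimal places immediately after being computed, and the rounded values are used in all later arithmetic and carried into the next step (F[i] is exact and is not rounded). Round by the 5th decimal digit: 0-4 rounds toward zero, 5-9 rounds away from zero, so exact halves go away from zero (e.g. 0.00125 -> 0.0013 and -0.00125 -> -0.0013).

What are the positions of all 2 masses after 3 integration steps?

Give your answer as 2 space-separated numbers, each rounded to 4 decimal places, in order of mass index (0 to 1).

Step 0: x=[3.0000 9.0000] v=[0.0000 0.0000]
Step 1: x=[3.2500 8.7500] v=[1.0000 -1.0000]
Step 2: x=[3.6250 8.3750] v=[1.5000 -1.5000]
Step 3: x=[3.9375 8.0625] v=[1.2500 -1.2500]

Answer: 3.9375 8.0625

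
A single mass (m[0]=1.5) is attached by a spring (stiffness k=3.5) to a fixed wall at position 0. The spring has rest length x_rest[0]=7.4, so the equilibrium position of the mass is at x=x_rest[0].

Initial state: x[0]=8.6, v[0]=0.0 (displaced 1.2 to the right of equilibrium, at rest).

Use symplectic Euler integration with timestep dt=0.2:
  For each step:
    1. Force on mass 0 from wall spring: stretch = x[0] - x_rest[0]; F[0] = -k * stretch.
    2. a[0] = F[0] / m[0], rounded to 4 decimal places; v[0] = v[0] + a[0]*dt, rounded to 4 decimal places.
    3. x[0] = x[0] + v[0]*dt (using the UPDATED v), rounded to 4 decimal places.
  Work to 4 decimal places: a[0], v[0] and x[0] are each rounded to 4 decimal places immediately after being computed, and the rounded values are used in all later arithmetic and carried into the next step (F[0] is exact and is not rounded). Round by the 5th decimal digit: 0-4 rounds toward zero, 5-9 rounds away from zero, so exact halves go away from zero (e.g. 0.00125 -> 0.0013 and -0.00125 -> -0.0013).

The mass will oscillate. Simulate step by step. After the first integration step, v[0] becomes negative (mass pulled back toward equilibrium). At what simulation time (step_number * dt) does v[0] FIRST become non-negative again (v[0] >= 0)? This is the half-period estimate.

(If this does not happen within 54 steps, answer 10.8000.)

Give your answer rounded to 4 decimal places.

Answer: 2.2000

Derivation:
Step 0: x=[8.6000] v=[0.0000]
Step 1: x=[8.4880] v=[-0.5600]
Step 2: x=[8.2745] v=[-1.0677]
Step 3: x=[7.9793] v=[-1.4758]
Step 4: x=[7.6301] v=[-1.7461]
Step 5: x=[7.2594] v=[-1.8535]
Step 6: x=[6.9018] v=[-1.7879]
Step 7: x=[6.5907] v=[-1.5554]
Step 8: x=[6.3552] v=[-1.1777]
Step 9: x=[6.2172] v=[-0.6901]
Step 10: x=[6.1896] v=[-0.1381]
Step 11: x=[6.2750] v=[0.4268]
First v>=0 after going negative at step 11, time=2.2000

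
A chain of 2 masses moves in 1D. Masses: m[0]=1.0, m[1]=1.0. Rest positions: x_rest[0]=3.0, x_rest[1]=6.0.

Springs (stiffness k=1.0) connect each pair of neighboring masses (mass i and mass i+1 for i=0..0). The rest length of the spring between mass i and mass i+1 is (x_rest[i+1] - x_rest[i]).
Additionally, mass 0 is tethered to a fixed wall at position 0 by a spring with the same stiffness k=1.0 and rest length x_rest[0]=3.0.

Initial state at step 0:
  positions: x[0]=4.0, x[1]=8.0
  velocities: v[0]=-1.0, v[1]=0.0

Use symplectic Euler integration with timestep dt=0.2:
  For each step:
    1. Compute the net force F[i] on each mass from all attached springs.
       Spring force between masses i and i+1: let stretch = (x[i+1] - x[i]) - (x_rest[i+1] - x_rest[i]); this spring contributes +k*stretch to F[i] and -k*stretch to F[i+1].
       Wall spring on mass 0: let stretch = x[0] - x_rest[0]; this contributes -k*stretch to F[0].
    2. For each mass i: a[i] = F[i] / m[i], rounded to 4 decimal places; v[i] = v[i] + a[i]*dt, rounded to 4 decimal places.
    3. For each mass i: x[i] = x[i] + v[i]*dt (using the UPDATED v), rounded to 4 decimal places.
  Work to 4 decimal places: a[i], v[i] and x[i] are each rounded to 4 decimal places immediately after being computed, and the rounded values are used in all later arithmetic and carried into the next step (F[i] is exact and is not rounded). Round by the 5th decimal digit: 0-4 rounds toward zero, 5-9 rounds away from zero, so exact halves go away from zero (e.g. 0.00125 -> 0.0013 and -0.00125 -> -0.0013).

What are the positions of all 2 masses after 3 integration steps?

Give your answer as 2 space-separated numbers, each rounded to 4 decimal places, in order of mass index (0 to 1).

Step 0: x=[4.0000 8.0000] v=[-1.0000 0.0000]
Step 1: x=[3.8000 7.9600] v=[-1.0000 -0.2000]
Step 2: x=[3.6144 7.8736] v=[-0.9280 -0.4320]
Step 3: x=[3.4546 7.7368] v=[-0.7990 -0.6838]

Answer: 3.4546 7.7368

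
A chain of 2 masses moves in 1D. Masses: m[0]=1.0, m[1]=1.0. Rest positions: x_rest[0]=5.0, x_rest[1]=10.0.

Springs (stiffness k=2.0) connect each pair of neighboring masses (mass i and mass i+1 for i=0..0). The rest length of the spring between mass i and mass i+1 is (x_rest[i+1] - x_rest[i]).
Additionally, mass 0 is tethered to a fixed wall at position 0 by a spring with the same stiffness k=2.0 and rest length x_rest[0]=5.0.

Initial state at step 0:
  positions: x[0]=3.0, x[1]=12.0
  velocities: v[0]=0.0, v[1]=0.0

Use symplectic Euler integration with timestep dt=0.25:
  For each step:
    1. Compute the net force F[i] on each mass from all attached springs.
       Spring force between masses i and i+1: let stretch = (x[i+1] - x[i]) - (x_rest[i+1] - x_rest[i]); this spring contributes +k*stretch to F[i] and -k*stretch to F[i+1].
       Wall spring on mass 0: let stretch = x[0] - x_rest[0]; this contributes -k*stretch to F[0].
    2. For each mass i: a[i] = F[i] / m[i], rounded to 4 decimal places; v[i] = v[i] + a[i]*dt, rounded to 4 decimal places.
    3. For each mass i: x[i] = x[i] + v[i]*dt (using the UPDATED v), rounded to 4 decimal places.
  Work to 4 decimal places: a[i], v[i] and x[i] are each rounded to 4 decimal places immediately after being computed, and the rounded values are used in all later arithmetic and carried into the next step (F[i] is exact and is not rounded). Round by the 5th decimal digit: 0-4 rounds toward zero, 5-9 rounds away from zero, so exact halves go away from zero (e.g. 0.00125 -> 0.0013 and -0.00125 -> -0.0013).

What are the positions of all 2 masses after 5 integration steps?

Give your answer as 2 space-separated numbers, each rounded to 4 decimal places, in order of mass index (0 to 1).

Answer: 7.5641 8.6909

Derivation:
Step 0: x=[3.0000 12.0000] v=[0.0000 0.0000]
Step 1: x=[3.7500 11.5000] v=[3.0000 -2.0000]
Step 2: x=[5.0000 10.6563] v=[5.0000 -3.3750]
Step 3: x=[6.3321 9.7305] v=[5.3282 -3.7032]
Step 4: x=[7.2975 9.0049] v=[3.8614 -2.9024]
Step 5: x=[7.5641 8.6909] v=[1.0664 -1.2561]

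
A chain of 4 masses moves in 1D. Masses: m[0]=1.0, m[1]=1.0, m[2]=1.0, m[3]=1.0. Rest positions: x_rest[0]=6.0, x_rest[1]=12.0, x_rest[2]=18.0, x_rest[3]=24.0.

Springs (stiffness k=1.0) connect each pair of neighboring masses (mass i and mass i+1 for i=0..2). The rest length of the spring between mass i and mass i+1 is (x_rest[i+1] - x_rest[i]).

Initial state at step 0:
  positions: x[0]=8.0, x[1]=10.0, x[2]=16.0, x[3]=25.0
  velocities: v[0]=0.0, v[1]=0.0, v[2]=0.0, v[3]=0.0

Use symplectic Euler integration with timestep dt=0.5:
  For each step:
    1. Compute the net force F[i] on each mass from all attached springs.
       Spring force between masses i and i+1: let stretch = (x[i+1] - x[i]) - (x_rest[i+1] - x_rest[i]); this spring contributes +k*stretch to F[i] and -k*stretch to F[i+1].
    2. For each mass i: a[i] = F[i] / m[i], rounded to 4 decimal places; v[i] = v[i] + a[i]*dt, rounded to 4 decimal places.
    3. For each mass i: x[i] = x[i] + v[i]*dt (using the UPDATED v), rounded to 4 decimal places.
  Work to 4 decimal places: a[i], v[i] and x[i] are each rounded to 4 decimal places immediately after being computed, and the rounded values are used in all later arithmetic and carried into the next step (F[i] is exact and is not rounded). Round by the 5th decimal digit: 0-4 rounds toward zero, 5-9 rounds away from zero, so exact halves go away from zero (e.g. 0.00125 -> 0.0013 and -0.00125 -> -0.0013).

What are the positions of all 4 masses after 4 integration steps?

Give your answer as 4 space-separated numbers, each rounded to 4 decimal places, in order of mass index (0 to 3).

Step 0: x=[8.0000 10.0000 16.0000 25.0000] v=[0.0000 0.0000 0.0000 0.0000]
Step 1: x=[7.0000 11.0000 16.7500 24.2500] v=[-2.0000 2.0000 1.5000 -1.5000]
Step 2: x=[5.5000 12.4375 17.9375 23.1250] v=[-3.0000 2.8750 2.3750 -2.2500]
Step 3: x=[4.2344 13.5157 19.0469 22.2031] v=[-2.5313 2.1563 2.2188 -1.8438]
Step 4: x=[3.7891 13.6564 19.5626 21.9922] v=[-0.8907 0.2813 1.0313 -0.4219]

Answer: 3.7891 13.6564 19.5626 21.9922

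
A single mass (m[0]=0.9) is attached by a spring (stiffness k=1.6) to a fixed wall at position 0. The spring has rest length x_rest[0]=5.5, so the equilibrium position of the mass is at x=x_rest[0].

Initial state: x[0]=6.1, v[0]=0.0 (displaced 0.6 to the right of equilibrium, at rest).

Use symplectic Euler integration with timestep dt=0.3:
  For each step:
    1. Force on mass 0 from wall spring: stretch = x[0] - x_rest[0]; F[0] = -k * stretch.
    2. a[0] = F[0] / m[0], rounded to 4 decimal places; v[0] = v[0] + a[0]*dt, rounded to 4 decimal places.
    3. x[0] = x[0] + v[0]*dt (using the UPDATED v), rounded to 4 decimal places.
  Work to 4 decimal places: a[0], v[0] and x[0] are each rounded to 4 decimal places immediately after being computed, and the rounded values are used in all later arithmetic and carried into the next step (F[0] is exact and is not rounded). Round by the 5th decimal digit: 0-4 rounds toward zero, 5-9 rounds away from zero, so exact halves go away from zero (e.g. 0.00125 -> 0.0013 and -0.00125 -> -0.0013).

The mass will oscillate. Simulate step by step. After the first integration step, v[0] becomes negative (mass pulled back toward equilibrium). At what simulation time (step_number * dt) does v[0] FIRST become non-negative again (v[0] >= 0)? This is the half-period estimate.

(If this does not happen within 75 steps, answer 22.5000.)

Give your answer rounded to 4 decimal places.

Answer: 2.4000

Derivation:
Step 0: x=[6.1000] v=[0.0000]
Step 1: x=[6.0040] v=[-0.3200]
Step 2: x=[5.8274] v=[-0.5888]
Step 3: x=[5.5984] v=[-0.7634]
Step 4: x=[5.3536] v=[-0.8159]
Step 5: x=[5.1323] v=[-0.7378]
Step 6: x=[4.9698] v=[-0.5417]
Step 7: x=[4.8921] v=[-0.2589]
Step 8: x=[4.9117] v=[0.0653]
First v>=0 after going negative at step 8, time=2.4000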